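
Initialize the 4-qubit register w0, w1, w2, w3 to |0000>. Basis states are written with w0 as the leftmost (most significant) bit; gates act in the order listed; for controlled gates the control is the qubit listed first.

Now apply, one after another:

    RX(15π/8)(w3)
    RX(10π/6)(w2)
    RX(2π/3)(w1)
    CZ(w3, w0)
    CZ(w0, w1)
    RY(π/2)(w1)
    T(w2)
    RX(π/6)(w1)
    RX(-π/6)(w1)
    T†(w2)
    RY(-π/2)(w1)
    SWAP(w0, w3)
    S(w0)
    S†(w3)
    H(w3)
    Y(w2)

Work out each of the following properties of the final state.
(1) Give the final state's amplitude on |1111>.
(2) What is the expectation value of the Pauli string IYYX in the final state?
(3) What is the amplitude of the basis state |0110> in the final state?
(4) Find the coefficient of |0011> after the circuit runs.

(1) |1111> carries amplitude -3*sqrt(2)*sin(pi/16)/8 in the final state. Key observation: the block from step 6 through step 11 cancels to the identity and can be dropped.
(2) The expectation value of IYYX is -3/4.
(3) The final state's coefficient on |0110> equals 3*sqrt(2)*cos(pi/16)/8.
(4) |0011> carries amplitude sqrt(6)*I*cos(pi/16)/8 in the final state.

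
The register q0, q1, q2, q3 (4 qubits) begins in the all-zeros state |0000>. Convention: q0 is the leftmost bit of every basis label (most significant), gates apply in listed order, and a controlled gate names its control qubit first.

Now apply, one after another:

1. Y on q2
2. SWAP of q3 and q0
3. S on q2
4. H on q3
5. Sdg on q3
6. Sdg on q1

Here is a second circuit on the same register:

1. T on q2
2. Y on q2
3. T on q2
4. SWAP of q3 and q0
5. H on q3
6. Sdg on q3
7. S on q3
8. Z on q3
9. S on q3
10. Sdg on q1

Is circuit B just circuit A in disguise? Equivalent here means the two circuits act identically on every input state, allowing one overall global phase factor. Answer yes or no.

No, they are not equivalent — no single phase factor reconciles the two unitaries.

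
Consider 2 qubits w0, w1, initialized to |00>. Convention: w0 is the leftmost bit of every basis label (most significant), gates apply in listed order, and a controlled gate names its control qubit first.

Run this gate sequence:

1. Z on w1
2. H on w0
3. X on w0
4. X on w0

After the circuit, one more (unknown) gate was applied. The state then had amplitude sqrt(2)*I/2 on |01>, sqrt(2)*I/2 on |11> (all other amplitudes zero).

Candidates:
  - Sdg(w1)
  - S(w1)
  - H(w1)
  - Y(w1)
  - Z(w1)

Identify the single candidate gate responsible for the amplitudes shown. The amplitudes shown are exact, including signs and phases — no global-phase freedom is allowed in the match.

The applied gate was Y(w1). Key observation: gates 3-4 undo each other exactly, leaving only the rest of the circuit to track.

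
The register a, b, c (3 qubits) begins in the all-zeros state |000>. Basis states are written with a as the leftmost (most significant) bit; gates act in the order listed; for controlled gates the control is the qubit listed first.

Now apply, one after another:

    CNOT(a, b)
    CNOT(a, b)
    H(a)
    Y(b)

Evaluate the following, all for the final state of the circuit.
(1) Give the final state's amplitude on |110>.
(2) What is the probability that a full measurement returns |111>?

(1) The amplitude on |110> is sqrt(2)*I/2. Key observation: gates 1-2 undo each other exactly, leaving only the rest of the circuit to track.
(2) The probability of measuring |111> is 0.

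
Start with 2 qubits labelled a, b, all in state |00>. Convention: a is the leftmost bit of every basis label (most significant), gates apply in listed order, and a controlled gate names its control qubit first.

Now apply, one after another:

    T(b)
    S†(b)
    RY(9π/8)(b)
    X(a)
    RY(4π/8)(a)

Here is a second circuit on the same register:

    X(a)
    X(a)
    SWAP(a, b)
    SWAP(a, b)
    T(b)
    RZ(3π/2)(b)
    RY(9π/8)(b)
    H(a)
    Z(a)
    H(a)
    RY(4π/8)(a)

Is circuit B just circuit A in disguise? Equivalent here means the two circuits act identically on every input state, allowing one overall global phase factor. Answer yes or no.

Yes: on every input state the two circuits agree up to one overall phase factor.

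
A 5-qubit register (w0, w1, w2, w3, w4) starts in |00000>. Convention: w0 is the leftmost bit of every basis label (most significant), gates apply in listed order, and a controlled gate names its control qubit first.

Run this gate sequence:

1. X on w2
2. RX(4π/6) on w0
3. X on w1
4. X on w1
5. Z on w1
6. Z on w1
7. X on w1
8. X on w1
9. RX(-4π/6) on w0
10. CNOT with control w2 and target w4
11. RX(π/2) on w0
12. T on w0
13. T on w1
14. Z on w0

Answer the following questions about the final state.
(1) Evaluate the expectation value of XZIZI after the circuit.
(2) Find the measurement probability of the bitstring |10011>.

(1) The expectation value of XZIZI is -sqrt(2)/2.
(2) The probability of measuring |10011> is 0.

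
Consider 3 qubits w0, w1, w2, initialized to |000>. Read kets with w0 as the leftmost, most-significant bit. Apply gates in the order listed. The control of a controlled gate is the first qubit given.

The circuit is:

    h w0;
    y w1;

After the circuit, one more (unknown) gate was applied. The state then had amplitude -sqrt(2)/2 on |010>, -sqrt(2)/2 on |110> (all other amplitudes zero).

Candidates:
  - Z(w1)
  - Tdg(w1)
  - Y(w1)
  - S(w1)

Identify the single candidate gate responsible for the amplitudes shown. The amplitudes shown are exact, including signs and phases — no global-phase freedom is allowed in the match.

The applied gate was S(w1).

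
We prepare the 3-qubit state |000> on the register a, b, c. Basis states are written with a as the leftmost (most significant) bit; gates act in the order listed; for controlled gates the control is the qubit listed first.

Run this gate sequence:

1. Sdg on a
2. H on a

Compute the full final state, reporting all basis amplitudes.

After the circuit, the state carries amplitude sqrt(2)/2 on |000>, sqrt(2)/2 on |100>, and 0 on every other basis state.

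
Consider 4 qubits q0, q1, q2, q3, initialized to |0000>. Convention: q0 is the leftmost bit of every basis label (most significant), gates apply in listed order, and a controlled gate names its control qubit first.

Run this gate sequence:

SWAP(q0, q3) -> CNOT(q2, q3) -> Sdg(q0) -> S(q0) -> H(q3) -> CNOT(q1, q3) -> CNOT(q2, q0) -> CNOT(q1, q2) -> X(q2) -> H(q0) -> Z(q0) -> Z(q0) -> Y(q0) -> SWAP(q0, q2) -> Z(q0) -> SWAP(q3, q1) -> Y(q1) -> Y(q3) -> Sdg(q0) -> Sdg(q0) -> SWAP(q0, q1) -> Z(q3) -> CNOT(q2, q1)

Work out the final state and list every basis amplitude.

The resulting statevector has amplitude -I/2 on |0011>, I/2 on |0101>, I/2 on |1011>, -I/2 on |1101>, and 0 on every other basis state.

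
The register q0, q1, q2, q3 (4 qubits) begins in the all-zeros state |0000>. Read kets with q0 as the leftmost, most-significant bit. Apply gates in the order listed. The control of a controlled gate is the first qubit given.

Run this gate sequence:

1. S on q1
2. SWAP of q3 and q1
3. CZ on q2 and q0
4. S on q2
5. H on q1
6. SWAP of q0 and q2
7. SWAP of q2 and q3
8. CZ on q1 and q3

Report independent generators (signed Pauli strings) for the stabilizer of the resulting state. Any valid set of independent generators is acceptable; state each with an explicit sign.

One valid set of independent stabilizer generators is +IXII, +ZIII, +IIZI, +IIIZ (any independent generating set of the same group is equally correct).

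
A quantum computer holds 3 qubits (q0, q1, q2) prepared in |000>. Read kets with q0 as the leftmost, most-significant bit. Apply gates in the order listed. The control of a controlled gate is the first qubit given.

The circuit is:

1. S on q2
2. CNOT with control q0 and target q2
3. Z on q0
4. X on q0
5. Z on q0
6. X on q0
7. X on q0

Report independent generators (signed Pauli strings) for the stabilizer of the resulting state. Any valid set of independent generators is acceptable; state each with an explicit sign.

The stabilizer group can be generated by -ZII, +IZI, +IIZ, among other valid generating sets.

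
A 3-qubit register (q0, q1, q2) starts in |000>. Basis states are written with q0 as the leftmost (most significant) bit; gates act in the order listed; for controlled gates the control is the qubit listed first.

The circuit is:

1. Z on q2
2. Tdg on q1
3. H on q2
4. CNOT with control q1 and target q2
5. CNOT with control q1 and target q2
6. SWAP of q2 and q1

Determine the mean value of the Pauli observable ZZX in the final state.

The expectation value of ZZX is 0.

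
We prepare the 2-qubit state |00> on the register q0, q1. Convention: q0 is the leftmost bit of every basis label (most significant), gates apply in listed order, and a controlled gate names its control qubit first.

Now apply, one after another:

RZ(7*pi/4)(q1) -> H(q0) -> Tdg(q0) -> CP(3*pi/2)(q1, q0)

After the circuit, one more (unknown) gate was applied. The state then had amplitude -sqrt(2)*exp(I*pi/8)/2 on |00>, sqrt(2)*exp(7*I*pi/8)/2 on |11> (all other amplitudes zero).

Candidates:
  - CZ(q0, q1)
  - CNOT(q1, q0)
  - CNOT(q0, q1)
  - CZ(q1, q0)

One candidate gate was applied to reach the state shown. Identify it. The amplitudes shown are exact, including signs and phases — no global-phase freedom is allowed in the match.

The unique candidate consistent with the amplitudes is CNOT(q0, q1).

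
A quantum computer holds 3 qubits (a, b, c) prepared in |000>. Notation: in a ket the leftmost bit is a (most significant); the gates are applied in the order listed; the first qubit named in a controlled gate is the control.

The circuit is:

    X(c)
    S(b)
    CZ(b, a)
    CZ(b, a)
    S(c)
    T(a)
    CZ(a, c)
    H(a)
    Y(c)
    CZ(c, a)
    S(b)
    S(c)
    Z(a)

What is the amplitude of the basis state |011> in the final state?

The amplitude on |011> is 0.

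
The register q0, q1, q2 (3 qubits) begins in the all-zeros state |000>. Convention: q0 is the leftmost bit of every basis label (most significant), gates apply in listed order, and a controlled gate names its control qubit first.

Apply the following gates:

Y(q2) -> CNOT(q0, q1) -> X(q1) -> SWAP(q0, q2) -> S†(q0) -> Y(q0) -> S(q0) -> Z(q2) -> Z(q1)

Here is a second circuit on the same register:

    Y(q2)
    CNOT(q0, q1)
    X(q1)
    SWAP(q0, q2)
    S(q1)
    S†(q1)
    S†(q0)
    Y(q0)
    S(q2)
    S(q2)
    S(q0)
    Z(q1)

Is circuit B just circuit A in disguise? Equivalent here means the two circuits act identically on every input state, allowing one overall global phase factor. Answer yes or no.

Yes, they are equivalent — the unitaries differ by at most a global phase.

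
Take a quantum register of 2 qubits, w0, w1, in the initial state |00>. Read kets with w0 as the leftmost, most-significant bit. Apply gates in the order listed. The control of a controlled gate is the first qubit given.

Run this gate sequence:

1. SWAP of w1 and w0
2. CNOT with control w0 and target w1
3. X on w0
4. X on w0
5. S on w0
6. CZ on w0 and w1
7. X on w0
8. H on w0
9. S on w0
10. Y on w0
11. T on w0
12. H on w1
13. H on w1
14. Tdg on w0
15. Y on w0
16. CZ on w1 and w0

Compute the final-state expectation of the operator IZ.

In the final state, IZ has expectation 1.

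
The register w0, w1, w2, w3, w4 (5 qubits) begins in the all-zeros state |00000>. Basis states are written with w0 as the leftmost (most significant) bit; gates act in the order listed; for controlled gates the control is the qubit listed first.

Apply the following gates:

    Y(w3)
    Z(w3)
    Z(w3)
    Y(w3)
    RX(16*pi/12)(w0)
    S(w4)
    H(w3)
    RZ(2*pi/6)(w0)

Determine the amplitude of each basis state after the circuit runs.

After the circuit, the state carries amplitude sqrt(2)*exp(5*I*pi/6)/4 on |00000>, sqrt(2)*exp(5*I*pi/6)/4 on |00010>, -sqrt(6)*exp(2*I*pi/3)/4 on |10000>, -sqrt(6)*exp(2*I*pi/3)/4 on |10010>, and 0 on every other basis state.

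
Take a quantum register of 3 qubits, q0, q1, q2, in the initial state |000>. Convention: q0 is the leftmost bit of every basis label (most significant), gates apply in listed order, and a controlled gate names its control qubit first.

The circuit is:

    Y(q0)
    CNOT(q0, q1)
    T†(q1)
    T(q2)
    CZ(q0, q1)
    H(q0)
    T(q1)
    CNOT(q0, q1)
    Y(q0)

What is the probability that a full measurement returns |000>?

The probability of measuring |000> is 1/2.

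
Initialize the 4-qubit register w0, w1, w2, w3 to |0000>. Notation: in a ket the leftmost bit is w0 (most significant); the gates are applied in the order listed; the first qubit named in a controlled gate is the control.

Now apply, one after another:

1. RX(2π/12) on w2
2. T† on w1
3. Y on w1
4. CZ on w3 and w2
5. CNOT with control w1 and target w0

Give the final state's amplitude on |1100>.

The amplitude on |1100> is I*(sqrt(2) + sqrt(6))/4.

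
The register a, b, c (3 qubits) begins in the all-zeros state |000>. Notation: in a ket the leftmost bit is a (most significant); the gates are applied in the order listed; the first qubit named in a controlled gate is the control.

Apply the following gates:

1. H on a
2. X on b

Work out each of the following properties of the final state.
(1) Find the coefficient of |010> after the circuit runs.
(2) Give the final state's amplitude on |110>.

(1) |010> carries amplitude sqrt(2)/2 in the final state.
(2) The amplitude on |110> is sqrt(2)/2.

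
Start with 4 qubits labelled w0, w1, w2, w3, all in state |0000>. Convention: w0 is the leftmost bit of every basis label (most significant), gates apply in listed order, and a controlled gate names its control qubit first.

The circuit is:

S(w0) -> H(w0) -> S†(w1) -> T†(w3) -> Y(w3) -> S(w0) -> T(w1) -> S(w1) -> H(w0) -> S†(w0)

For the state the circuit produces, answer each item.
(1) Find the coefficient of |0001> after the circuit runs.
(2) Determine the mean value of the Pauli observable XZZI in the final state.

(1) The amplitude on |0001> is -1/2 + I/2.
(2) The observable XZZI averages to -1.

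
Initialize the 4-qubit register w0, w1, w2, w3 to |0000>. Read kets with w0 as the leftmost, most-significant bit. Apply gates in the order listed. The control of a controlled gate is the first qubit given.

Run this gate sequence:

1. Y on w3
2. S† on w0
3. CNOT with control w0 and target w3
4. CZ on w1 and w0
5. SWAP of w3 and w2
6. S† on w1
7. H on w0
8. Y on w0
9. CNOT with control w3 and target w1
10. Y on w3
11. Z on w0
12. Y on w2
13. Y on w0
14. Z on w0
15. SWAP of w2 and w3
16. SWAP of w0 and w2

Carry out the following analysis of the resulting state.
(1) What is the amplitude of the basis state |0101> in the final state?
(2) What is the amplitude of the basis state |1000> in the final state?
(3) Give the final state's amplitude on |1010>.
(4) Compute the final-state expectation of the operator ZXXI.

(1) The amplitude on |0101> is 0.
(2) The amplitude on |1000> is -sqrt(2)*I/2.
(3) The amplitude on |1010> is -sqrt(2)*I/2.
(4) In the final state, ZXXI has expectation 0.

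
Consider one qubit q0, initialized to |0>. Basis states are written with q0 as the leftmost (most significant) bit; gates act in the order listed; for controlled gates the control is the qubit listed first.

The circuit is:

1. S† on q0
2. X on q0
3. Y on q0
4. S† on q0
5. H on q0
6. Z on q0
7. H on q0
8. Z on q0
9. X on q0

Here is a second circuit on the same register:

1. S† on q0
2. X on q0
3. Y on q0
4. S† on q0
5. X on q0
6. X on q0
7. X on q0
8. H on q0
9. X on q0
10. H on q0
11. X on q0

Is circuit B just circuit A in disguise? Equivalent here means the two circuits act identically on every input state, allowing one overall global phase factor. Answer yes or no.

Yes, they are equivalent — the unitaries differ by at most a global phase.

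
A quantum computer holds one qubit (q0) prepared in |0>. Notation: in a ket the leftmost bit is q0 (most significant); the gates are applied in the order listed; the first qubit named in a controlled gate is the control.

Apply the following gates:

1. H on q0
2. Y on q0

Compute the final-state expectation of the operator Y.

In the final state, Y has expectation 0.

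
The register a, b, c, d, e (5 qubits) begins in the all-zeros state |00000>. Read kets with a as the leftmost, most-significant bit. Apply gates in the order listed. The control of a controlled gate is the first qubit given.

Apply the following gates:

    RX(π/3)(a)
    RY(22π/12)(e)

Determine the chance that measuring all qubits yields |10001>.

Outcome |10001> occurs with probability 1/8 - sqrt(3)/16.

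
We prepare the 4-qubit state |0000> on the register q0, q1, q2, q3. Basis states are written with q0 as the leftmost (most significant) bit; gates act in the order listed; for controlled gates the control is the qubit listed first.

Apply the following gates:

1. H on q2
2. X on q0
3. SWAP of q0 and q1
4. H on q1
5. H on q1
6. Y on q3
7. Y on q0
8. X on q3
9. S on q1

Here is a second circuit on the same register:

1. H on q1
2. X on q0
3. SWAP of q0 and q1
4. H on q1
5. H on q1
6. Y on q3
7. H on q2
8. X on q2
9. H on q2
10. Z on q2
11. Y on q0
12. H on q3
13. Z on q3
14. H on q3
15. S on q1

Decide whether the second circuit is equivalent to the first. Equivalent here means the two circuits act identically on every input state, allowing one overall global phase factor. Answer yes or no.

No, they are not equivalent — no single phase factor reconciles the two unitaries.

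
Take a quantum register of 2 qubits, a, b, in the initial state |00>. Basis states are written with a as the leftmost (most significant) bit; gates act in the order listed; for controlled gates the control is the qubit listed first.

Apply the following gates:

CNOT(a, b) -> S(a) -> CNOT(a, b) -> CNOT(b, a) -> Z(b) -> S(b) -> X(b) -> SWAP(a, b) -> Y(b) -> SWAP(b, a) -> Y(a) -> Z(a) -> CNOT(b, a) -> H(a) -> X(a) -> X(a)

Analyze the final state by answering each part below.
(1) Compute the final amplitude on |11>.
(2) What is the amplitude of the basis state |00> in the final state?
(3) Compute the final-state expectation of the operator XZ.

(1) |11> carries amplitude -sqrt(2)/2 in the final state.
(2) The final state's coefficient on |00> equals 0.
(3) The observable XZ averages to 1.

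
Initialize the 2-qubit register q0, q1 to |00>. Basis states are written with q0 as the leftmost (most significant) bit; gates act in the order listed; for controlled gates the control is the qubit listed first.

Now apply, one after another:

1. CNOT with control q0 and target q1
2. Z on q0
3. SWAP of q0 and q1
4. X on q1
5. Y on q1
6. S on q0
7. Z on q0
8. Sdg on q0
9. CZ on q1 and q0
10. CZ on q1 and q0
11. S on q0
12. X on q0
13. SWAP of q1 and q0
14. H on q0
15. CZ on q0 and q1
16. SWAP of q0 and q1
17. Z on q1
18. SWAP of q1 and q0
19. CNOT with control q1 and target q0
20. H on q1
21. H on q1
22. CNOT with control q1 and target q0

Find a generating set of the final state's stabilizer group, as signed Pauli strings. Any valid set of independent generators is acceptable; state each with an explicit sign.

One valid set of independent stabilizer generators is +XI, -IZ (any independent generating set of the same group is equally correct). Key observation: the block from step 19 through step 22 cancels to the identity and can be dropped.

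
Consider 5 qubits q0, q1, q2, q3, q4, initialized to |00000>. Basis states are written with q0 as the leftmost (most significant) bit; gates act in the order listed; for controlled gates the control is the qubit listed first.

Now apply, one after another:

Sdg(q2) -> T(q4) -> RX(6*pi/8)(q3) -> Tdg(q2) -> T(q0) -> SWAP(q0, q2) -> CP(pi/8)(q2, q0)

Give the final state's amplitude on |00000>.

The final state's coefficient on |00000> equals sqrt(2 - sqrt(2))/2.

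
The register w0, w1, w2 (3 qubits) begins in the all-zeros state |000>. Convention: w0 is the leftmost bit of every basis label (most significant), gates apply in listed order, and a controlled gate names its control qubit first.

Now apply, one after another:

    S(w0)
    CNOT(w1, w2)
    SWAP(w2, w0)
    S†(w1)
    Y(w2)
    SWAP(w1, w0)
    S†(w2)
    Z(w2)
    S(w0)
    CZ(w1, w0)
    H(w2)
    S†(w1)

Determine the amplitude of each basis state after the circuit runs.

After the circuit, the state carries amplitude -sqrt(2)/2 on |000>, sqrt(2)/2 on |001>, and 0 on every other basis state.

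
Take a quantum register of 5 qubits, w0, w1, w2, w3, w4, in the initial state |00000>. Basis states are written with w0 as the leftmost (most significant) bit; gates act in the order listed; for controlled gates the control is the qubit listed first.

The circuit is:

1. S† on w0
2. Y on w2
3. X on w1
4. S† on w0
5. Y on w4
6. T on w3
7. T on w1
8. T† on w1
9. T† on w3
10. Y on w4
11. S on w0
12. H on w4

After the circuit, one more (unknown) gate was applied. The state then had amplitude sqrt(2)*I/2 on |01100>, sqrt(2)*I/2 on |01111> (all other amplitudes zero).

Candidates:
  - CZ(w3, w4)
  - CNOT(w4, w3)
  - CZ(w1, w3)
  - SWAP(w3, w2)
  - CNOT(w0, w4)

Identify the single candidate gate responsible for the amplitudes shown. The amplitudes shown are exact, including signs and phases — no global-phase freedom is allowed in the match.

It was CNOT(w4, w3) that produced the state shown. Key observation: gates 4-11 undo each other exactly, leaving only the rest of the circuit to track.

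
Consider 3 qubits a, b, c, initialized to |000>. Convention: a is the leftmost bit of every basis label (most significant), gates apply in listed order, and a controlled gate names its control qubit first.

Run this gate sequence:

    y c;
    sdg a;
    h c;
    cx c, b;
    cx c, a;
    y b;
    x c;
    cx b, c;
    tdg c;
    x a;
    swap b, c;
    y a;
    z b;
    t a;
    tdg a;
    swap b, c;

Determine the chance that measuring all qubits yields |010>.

The probability of measuring |010> is 1/2.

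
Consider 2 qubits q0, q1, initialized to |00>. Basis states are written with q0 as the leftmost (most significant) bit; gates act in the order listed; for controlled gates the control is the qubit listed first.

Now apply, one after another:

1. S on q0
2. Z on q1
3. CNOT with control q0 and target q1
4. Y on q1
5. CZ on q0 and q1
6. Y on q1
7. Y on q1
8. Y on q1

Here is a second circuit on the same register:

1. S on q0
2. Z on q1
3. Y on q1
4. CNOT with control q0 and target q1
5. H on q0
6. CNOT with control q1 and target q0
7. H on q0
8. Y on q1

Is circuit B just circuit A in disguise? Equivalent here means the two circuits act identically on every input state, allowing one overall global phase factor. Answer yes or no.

No: there is an input state on which the two circuits produce genuinely different outputs (not merely differing by a phase).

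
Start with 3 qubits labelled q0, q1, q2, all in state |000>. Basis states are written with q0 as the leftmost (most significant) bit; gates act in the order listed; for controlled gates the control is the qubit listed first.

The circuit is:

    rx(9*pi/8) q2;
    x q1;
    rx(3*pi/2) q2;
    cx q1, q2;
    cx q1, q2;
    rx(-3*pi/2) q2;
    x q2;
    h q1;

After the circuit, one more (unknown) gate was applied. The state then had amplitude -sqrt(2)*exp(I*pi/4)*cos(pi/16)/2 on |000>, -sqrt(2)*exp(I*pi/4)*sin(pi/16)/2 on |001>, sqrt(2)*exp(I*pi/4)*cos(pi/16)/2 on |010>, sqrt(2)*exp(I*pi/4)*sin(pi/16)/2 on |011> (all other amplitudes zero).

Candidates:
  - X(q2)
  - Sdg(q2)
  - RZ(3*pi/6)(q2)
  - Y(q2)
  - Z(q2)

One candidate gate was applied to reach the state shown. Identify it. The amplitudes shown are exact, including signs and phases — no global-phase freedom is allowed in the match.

The applied gate was RZ(3*pi/6)(q2).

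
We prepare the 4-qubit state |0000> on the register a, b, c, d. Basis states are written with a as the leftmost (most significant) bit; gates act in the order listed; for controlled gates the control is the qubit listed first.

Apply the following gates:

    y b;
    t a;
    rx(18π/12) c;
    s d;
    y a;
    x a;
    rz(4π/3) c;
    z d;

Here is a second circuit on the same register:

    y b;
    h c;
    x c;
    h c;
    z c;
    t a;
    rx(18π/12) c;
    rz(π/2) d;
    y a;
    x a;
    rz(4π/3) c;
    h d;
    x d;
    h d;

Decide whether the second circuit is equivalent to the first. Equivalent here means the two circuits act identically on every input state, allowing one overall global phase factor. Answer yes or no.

Yes — the two circuits implement the same unitary up to a global phase.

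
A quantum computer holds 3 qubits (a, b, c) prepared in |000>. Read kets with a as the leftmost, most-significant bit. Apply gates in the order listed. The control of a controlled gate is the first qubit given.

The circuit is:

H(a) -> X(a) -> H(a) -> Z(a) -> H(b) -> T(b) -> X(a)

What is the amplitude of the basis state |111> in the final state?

The amplitude on |111> is 0. Key observation: steps 1-4 multiply out to the identity, so the circuit reduces to the remaining gates.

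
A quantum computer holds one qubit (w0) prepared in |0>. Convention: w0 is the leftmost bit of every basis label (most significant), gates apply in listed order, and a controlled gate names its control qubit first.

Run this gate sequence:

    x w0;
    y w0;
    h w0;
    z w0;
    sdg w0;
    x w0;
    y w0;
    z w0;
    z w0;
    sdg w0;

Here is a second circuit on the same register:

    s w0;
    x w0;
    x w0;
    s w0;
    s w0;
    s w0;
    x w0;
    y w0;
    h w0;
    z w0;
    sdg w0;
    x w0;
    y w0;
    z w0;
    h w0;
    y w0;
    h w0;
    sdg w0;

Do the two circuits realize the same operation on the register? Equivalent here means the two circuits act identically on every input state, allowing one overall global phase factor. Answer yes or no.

No: there is an input state on which the two circuits produce genuinely different outputs (not merely differing by a phase).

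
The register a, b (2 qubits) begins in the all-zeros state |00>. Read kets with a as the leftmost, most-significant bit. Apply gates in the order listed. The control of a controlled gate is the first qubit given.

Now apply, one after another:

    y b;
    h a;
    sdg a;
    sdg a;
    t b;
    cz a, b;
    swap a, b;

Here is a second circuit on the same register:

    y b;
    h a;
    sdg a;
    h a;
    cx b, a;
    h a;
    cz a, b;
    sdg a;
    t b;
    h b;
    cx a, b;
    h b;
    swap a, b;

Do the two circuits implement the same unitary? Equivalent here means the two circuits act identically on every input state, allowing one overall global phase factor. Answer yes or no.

Yes, they are equivalent — the unitaries differ by at most a global phase.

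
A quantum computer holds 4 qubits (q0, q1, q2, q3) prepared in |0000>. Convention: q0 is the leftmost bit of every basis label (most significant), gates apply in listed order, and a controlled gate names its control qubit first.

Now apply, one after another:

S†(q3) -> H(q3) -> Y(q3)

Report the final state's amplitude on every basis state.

The final amplitudes are -sqrt(2)*I/2 on |0000>, sqrt(2)*I/2 on |0001>, and 0 on every other basis state.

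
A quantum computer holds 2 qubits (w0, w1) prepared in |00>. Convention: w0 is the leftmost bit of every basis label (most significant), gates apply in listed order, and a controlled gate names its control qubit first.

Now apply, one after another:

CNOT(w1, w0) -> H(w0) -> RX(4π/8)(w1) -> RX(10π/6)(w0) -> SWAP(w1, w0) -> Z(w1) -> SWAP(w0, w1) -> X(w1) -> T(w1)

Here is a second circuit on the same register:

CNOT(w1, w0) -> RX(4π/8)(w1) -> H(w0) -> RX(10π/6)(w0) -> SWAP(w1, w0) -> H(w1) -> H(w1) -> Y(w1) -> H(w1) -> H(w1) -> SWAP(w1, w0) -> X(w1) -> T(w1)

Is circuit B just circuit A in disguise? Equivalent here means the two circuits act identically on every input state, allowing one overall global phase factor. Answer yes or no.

No — the two circuits implement different unitaries, even allowing a global phase.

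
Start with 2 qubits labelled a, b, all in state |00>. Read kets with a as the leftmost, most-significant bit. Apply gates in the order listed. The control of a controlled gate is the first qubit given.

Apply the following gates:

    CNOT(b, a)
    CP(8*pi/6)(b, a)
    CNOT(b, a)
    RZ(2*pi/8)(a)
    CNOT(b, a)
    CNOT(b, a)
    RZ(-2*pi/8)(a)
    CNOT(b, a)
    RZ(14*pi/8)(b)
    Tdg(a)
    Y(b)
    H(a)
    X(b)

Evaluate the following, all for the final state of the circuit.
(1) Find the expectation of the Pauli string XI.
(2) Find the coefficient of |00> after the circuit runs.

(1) The expectation value of XI is 1. Key observation: steps 3-8 multiply out to the identity, so the circuit reduces to the remaining gates.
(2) The amplitude on |00> is -sqrt(2)*exp(5*I*pi/8)/2.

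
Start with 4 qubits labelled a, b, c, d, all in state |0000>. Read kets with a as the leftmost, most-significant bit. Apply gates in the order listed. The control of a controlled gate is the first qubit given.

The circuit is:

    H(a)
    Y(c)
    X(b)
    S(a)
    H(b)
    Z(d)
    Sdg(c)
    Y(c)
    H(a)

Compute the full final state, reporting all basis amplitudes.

The resulting statevector has amplitude sqrt(2)*(1 - I)/4 on |0000>, sqrt(2)*(-1 + I)/4 on |0100>, sqrt(2)*(-1 - I)/4 on |1000>, sqrt(2)*(1 + I)/4 on |1100>, and 0 on every other basis state.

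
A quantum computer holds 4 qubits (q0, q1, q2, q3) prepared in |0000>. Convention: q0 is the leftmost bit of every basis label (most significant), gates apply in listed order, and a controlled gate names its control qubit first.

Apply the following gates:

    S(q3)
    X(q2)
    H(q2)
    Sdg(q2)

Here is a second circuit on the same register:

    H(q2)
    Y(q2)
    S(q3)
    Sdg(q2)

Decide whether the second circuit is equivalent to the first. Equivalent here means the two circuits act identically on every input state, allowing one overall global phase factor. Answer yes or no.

No, they are not equivalent — no single phase factor reconciles the two unitaries.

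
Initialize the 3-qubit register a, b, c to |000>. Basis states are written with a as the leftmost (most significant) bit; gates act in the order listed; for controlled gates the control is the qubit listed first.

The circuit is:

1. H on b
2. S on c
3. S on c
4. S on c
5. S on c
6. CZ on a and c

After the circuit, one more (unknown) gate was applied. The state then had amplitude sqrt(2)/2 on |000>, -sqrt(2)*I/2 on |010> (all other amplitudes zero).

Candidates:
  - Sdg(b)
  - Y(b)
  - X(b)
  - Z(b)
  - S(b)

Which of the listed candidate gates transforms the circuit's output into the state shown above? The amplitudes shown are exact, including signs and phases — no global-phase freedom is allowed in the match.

The applied gate was Sdg(b). Key observation: the block from step 2 through step 5 cancels to the identity and can be dropped.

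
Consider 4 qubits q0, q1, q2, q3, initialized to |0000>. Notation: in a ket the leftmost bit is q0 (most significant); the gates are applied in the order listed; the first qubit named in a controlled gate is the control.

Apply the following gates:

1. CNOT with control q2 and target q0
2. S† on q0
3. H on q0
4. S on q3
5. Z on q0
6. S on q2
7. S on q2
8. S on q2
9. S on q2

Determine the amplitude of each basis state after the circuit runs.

The resulting statevector has amplitude sqrt(2)/2 on |0000>, -sqrt(2)/2 on |1000>, and 0 on every other basis state. Key observation: the block from step 6 through step 9 cancels to the identity and can be dropped.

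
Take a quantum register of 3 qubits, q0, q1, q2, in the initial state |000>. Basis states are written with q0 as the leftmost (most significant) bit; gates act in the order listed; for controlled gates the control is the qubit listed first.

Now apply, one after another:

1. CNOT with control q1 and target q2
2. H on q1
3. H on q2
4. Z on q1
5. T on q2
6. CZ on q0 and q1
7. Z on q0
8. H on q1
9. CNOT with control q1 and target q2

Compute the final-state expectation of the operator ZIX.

In the final state, ZIX has expectation sqrt(2)/2.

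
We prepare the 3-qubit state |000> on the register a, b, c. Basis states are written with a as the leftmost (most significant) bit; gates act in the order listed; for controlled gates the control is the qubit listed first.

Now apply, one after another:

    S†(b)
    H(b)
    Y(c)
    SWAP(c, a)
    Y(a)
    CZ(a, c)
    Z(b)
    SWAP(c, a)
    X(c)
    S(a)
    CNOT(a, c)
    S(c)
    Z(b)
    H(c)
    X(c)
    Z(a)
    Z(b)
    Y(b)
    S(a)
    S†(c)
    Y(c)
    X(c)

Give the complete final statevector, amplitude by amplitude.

After the circuit, the state carries amplitude I/2 on |000>, 1/2 on |001>, I/2 on |010>, 1/2 on |011>, 0 on |100>, 0 on |101>, 0 on |110>, 0 on |111>.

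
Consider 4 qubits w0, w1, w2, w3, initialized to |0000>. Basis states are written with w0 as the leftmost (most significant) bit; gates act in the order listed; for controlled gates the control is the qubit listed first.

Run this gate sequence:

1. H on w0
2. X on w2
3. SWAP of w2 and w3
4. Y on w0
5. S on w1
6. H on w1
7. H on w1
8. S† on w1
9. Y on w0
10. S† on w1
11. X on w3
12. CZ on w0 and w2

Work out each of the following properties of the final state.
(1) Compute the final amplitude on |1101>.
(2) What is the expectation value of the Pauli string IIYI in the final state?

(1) The amplitude on |1101> is 0.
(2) The observable IIYI averages to 0.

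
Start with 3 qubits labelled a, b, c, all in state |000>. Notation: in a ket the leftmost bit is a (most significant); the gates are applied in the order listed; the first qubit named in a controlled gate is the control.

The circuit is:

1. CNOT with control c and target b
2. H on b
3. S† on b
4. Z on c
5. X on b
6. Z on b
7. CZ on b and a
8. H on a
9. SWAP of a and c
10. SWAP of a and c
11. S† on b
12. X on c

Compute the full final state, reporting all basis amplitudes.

The resulting statevector has amplitude 0 on |000>, -I/2 on |001>, 0 on |010>, I/2 on |011>, 0 on |100>, -I/2 on |101>, 0 on |110>, I/2 on |111>. Key observation: steps 9-10 multiply out to the identity, so the circuit reduces to the remaining gates.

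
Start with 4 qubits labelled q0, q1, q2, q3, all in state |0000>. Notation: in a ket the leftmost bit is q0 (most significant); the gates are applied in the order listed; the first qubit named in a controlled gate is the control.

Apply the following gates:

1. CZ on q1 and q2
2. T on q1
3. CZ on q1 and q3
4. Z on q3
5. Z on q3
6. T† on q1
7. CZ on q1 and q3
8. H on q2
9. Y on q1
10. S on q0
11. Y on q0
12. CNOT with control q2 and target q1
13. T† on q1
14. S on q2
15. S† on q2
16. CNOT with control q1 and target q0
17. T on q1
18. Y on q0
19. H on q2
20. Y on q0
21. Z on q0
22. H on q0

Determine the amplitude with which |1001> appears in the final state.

The amplitude on |1001> is 0. Key observation: the block from step 14 through step 15 cancels to the identity and can be dropped.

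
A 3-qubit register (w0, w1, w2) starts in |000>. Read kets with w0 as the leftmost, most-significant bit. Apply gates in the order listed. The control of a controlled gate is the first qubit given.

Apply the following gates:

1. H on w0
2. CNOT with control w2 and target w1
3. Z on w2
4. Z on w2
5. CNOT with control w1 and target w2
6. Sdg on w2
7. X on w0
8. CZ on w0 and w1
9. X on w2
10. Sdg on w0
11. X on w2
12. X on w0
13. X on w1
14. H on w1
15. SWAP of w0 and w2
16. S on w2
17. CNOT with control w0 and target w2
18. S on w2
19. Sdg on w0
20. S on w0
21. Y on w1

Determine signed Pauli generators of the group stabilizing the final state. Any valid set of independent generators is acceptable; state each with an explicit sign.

One valid set of independent stabilizer generators is +IXI, -IIY, +ZII (any independent generating set of the same group is equally correct).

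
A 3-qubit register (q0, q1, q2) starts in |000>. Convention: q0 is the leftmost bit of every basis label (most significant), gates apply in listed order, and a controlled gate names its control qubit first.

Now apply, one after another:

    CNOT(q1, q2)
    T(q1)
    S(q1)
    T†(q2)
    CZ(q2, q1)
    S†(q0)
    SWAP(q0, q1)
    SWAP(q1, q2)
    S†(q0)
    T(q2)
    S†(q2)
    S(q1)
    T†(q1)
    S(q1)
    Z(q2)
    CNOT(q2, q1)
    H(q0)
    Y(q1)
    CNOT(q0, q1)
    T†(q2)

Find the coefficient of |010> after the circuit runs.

The amplitude on |010> is sqrt(2)*I/2.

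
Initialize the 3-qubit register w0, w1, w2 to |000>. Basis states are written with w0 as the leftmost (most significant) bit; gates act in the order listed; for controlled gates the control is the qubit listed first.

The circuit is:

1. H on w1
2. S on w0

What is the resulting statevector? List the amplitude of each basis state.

The resulting statevector has amplitude sqrt(2)/2 on |000>, sqrt(2)/2 on |010>, and 0 on every other basis state.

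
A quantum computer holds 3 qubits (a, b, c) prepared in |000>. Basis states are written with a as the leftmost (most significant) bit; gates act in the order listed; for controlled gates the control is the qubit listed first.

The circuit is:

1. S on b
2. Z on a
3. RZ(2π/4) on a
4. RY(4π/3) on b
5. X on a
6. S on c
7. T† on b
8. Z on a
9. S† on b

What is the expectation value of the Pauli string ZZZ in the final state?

The expectation value of ZZZ is 1/2.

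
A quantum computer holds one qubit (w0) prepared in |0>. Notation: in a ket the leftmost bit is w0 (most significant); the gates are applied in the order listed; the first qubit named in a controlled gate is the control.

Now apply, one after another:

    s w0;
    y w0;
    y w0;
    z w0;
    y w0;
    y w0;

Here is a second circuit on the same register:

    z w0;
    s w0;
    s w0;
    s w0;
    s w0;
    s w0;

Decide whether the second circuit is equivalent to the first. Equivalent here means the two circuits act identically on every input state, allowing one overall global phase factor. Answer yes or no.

Yes, they are equivalent — the unitaries differ by at most a global phase.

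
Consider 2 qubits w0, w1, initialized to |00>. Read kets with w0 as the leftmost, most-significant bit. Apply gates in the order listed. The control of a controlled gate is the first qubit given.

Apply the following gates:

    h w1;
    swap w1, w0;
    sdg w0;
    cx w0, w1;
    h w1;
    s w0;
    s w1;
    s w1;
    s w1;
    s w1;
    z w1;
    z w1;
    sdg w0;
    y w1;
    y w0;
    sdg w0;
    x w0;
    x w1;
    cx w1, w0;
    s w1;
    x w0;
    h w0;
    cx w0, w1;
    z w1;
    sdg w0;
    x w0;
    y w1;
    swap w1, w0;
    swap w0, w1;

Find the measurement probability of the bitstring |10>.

Outcome |10> occurs with probability 1/2.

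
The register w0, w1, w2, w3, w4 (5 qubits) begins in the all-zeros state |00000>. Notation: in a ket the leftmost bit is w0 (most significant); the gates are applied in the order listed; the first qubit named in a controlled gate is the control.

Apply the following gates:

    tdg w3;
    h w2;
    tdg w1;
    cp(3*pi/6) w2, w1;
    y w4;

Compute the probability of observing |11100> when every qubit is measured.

Outcome |11100> occurs with probability 0.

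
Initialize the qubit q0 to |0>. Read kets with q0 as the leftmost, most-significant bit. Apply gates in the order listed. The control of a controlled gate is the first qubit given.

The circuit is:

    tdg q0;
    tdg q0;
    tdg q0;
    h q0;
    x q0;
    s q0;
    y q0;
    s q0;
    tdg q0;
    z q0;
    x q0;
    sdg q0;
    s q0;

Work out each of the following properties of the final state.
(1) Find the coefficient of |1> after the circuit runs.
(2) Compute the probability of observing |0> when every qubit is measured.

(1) The final state's coefficient on |1> equals sqrt(2)/2.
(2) Outcome |0> occurs with probability 1/2.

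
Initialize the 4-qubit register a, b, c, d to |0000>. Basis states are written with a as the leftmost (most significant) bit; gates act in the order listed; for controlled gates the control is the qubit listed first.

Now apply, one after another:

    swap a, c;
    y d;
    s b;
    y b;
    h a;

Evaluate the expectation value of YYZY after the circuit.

The expectation value of YYZY is 0.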